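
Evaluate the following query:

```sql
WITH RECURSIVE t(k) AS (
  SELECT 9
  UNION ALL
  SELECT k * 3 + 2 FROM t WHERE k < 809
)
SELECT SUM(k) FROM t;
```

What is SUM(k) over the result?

1205

Base: k=9.
Iteration 1: 9 < 809 holds -> k = 9 * 3 + 2 = 29.
Iteration 2: 29 < 809 holds -> k = 29 * 3 + 2 = 89.
Iteration 3: 89 < 809 holds -> k = 89 * 3 + 2 = 269.
Iteration 4: 269 < 809 holds -> k = 269 * 3 + 2 = 809.
Iteration 5: 809 < 809 fails; recursion stops.
SUM(k) = 9 + 29 + 89 + 269 + 809 = 1205.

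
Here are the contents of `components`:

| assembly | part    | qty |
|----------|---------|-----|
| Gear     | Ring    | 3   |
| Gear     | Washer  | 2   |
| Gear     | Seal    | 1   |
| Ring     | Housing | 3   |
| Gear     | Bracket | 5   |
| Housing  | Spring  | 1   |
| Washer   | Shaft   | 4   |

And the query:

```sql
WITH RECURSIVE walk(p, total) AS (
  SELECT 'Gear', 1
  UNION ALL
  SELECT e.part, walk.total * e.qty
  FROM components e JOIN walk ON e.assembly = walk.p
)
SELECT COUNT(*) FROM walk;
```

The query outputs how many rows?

8

Base: (Gear, total=1).
Iteration 1: components of {Gear} -> Bracket = 1*5 = 5, Ring = 1*3 = 3, Seal = 1*1 = 1, Washer = 1*2 = 2.
Iteration 2: components of {Bracket,Ring,Seal,Washer} -> Housing = 3*3 = 9, Shaft = 2*4 = 8.
Iteration 3: components of {Housing,Shaft} -> Spring = 9*1 = 9.
Iteration 4: no further components; recursion stops.
Total rows emitted: 8.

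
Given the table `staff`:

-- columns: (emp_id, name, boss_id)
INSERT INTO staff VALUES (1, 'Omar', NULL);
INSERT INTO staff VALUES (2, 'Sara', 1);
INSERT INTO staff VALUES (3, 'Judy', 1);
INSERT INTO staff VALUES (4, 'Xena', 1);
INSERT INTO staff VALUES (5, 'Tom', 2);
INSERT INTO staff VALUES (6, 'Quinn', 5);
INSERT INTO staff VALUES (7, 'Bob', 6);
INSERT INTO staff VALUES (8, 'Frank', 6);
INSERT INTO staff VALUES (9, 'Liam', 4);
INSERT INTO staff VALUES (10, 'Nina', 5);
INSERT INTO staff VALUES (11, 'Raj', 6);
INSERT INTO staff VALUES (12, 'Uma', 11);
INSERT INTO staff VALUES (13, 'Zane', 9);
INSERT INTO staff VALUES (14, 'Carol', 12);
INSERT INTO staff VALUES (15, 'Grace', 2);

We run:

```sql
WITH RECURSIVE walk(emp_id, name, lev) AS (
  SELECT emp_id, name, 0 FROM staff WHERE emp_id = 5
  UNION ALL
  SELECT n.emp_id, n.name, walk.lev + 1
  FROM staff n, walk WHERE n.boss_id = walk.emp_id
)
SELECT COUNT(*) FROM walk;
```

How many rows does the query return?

8

Base: emp_id=5 (Tom) at lev 0.
Iteration 1: rows with boss_id in {5} -> Quinn (id 6, lev 1), Nina (id 10, lev 1).
Iteration 2: rows with boss_id in {6,10} -> Bob (id 7, lev 2), Frank (id 8, lev 2), Raj (id 11, lev 2).
Iteration 3: rows with boss_id in {7,8,11} -> Uma (id 12, lev 3).
Iteration 4: rows with boss_id in {12} -> Carol (id 14, lev 4).
Iteration 5: no rows with boss_id in {14}; recursion stops.
Total rows emitted: 8.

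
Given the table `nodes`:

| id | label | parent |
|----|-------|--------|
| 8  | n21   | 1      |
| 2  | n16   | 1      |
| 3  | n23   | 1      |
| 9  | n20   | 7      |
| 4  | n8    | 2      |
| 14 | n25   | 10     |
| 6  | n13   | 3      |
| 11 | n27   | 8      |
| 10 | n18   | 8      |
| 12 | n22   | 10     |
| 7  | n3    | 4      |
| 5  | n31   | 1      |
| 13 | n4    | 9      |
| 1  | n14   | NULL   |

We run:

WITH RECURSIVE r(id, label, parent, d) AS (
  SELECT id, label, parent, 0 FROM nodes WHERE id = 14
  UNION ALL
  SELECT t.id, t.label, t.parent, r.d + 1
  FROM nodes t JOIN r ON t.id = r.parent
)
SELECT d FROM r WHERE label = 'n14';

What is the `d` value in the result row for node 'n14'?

3

Base: id=14 (n25), parent=10, d 0.
Iteration 1: join on id=10 -> n18 (id 10, parent=8, d 1).
Iteration 2: join on id=8 -> n21 (id 8, parent=1, d 2).
Iteration 3: join on id=1 -> n14 (id 1, parent=NULL, d 3).
Iteration 4: parent is NULL; no match; recursion stops.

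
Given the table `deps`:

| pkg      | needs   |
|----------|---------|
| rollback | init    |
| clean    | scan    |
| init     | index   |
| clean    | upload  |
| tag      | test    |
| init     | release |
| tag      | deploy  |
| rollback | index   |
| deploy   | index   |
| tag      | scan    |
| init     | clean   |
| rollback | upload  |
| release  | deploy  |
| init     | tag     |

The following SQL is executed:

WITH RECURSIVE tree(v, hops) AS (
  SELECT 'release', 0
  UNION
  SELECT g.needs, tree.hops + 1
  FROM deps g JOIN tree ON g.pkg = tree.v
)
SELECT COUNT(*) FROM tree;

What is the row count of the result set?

Base: (release, hops=0).
Iteration 1: edges from {release} -> (deploy, hops=1).
Iteration 2: edges from {deploy} -> (index, hops=2).
Iteration 3: no outgoing edges from {index}; recursion stops.
Total rows emitted: 3.

3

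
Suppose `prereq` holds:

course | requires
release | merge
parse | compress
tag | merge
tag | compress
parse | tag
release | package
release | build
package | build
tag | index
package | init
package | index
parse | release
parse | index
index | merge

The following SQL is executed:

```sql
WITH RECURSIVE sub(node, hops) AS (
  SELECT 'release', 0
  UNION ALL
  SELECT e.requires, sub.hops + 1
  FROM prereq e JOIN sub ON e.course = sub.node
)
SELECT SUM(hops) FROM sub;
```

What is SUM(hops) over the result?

12

Base: (release, hops=0).
Iteration 1: edges from {release} -> (build, hops=1), (merge, hops=1), (package, hops=1).
Iteration 2: edges from {build,merge,package} -> (build, hops=2), (index, hops=2), (init, hops=2).
Iteration 3: edges from {build,index,init} -> (merge, hops=3).
Iteration 4: no outgoing edges from {merge}; recursion stops.
SUM(hops) = 0 + 1 + 1 + 1 + 2 + 2 + 2 + 3 = 12.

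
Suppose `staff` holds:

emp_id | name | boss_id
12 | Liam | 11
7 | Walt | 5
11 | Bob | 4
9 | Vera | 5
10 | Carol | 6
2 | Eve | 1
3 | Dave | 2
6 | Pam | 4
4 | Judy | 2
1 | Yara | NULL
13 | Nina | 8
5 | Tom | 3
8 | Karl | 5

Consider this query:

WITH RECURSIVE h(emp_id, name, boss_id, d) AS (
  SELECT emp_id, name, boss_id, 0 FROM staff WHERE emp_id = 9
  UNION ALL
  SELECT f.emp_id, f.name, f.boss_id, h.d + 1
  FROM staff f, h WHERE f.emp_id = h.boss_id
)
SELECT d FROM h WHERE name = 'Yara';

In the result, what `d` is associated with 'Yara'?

Base: emp_id=9 (Vera), boss_id=5, d 0.
Iteration 1: join on emp_id=5 -> Tom (id 5, boss_id=3, d 1).
Iteration 2: join on emp_id=3 -> Dave (id 3, boss_id=2, d 2).
Iteration 3: join on emp_id=2 -> Eve (id 2, boss_id=1, d 3).
Iteration 4: join on emp_id=1 -> Yara (id 1, boss_id=NULL, d 4).
Iteration 5: boss_id is NULL; no match; recursion stops.

4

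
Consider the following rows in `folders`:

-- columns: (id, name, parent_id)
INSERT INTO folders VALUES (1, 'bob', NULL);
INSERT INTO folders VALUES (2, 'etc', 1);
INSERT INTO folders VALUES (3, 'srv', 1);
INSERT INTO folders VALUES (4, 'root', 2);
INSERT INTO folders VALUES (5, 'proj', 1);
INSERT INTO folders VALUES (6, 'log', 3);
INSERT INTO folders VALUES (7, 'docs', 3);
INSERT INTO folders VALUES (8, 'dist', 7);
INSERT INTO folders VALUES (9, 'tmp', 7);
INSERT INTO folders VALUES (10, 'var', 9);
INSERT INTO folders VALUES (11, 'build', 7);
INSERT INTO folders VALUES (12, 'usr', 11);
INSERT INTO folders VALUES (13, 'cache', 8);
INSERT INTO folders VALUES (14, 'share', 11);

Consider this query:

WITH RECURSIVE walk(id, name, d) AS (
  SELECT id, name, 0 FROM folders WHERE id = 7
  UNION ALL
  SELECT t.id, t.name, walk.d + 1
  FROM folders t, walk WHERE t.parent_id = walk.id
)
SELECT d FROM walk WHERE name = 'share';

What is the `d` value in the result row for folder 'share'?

Base: id=7 (docs) at d 0.
Iteration 1: rows with parent_id in {7} -> dist (id 8, d 1), tmp (id 9, d 1), build (id 11, d 1).
Iteration 2: rows with parent_id in {8,9,11} -> var (id 10, d 2), usr (id 12, d 2), cache (id 13, d 2), share (id 14, d 2).
Iteration 3: no rows with parent_id in {10,12,13,14}; recursion stops.

2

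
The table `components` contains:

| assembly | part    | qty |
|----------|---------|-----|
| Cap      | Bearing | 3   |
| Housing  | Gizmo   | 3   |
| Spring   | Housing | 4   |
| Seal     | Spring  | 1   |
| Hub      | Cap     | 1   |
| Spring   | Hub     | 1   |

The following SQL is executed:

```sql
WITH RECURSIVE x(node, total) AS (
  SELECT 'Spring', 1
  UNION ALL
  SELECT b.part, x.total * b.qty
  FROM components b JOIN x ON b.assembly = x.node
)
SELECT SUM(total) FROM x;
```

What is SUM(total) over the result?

Base: (Spring, total=1).
Iteration 1: components of {Spring} -> Housing = 1*4 = 4, Hub = 1*1 = 1.
Iteration 2: components of {Housing,Hub} -> Cap = 1*1 = 1, Gizmo = 4*3 = 12.
Iteration 3: components of {Cap,Gizmo} -> Bearing = 1*3 = 3.
Iteration 4: no further components; recursion stops.
SUM(total) = 1 + 1 + 4 + 1 + 12 + 3 = 22.

22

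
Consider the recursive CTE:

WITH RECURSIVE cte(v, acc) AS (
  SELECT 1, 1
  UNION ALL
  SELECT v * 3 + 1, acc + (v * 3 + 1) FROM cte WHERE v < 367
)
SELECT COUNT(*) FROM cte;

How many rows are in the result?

7

Base: v=1, acc=1.
Iteration 1: 1 < 367 holds -> v = 1 * 3 + 1 = 4, acc = 1 + 4 = 5.
Iteration 2: 4 < 367 holds -> v = 4 * 3 + 1 = 13, acc = 5 + 13 = 18.
Iteration 3: 13 < 367 holds -> v = 13 * 3 + 1 = 40, acc = 18 + 40 = 58.
Iteration 4: 40 < 367 holds -> v = 40 * 3 + 1 = 121, acc = 58 + 121 = 179.
Iteration 5: 121 < 367 holds -> v = 121 * 3 + 1 = 364, acc = 179 + 364 = 543.
Iteration 6: 364 < 367 holds -> v = 364 * 3 + 1 = 1093, acc = 543 + 1093 = 1636.
Iteration 7: 1093 < 367 fails; recursion stops.
Total rows emitted: 7.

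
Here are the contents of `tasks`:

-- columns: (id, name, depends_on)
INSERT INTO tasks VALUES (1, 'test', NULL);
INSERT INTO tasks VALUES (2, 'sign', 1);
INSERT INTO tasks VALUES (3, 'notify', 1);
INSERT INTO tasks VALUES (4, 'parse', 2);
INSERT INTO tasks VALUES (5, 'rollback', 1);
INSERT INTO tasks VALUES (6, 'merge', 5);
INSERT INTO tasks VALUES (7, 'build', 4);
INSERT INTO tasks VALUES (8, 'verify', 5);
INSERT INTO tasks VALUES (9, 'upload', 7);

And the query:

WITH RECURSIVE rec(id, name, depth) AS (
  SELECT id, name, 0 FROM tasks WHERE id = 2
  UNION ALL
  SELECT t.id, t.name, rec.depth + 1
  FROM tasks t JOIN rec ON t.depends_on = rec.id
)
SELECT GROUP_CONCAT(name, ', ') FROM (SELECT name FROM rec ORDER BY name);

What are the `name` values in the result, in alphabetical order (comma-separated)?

Base: id=2 (sign) at depth 0.
Iteration 1: rows with depends_on in {2} -> parse (id 4, depth 1).
Iteration 2: rows with depends_on in {4} -> build (id 7, depth 2).
Iteration 3: rows with depends_on in {7} -> upload (id 9, depth 3).
Iteration 4: no rows with depends_on in {9}; recursion stops.

build, parse, sign, upload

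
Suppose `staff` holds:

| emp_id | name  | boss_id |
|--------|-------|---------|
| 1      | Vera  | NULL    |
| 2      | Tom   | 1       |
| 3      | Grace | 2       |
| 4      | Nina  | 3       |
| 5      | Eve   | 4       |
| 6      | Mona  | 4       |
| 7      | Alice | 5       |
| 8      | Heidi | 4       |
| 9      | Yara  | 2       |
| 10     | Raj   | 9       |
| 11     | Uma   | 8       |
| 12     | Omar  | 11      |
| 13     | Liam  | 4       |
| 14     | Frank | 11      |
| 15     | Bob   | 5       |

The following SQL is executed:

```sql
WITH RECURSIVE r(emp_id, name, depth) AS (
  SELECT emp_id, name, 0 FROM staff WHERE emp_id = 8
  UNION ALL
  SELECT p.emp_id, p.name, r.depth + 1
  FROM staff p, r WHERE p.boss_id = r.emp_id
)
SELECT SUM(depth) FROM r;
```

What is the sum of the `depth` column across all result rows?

5

Base: emp_id=8 (Heidi) at depth 0.
Iteration 1: rows with boss_id in {8} -> Uma (id 11, depth 1).
Iteration 2: rows with boss_id in {11} -> Omar (id 12, depth 2), Frank (id 14, depth 2).
Iteration 3: no rows with boss_id in {12,14}; recursion stops.
SUM(depth) = 0 + 1 + 2 + 2 = 5.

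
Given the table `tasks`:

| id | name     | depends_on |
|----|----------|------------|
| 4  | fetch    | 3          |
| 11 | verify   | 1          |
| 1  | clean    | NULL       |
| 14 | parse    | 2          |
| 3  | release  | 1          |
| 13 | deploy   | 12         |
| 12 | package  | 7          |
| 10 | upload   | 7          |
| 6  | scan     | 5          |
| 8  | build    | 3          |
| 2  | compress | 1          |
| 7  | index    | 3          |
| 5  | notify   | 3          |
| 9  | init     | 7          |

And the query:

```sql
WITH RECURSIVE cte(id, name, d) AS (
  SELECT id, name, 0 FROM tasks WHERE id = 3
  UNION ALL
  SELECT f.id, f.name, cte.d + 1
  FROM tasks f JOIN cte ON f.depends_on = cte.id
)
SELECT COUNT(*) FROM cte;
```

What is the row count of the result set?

Base: id=3 (release) at d 0.
Iteration 1: rows with depends_on in {3} -> fetch (id 4, d 1), notify (id 5, d 1), index (id 7, d 1), build (id 8, d 1).
Iteration 2: rows with depends_on in {4,5,7,8} -> scan (id 6, d 2), init (id 9, d 2), upload (id 10, d 2), package (id 12, d 2).
Iteration 3: rows with depends_on in {6,9,10,12} -> deploy (id 13, d 3).
Iteration 4: no rows with depends_on in {13}; recursion stops.
Total rows emitted: 10.

10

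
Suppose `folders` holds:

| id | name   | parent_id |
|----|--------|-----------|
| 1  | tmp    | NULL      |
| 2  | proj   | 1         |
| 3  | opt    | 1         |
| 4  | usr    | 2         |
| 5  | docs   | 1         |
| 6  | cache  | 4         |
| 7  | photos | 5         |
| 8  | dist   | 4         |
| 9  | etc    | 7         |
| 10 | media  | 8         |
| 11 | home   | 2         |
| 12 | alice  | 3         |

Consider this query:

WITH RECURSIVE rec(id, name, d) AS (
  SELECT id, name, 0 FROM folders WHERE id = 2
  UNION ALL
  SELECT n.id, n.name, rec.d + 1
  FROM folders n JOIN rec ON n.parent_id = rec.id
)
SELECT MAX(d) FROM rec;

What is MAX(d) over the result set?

Base: id=2 (proj) at d 0.
Iteration 1: rows with parent_id in {2} -> usr (id 4, d 1), home (id 11, d 1).
Iteration 2: rows with parent_id in {4,11} -> cache (id 6, d 2), dist (id 8, d 2).
Iteration 3: rows with parent_id in {6,8} -> media (id 10, d 3).
Iteration 4: no rows with parent_id in {10}; recursion stops.
d values: 0, 1, 1, 2, 2, 3; the maximum is 3.

3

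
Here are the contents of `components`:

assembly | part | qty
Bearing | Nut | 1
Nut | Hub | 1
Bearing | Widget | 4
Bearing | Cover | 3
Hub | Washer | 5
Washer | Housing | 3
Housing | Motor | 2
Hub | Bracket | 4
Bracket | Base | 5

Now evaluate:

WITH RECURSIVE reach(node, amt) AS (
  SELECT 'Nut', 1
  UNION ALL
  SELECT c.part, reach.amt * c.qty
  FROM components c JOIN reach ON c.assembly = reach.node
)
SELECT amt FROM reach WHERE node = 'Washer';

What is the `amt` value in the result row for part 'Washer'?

5

Base: (Nut, amt=1).
Iteration 1: components of {Nut} -> Hub = 1*1 = 1.
Iteration 2: components of {Hub} -> Bracket = 1*4 = 4, Washer = 1*5 = 5.
Iteration 3: components of {Bracket,Washer} -> Base = 4*5 = 20, Housing = 5*3 = 15.
Iteration 4: components of {Base,Housing} -> Motor = 15*2 = 30.
Iteration 5: no further components; recursion stops.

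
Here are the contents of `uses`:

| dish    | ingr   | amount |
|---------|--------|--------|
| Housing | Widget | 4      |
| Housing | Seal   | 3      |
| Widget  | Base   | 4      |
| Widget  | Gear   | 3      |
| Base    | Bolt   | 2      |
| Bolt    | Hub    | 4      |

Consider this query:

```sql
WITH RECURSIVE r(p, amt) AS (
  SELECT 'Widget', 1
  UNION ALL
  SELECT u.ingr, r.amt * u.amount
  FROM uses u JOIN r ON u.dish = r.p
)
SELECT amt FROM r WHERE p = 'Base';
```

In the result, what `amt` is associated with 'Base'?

Base: (Widget, amt=1).
Iteration 1: components of {Widget} -> Base = 1*4 = 4, Gear = 1*3 = 3.
Iteration 2: components of {Base,Gear} -> Bolt = 4*2 = 8.
Iteration 3: components of {Bolt} -> Hub = 8*4 = 32.
Iteration 4: no further components; recursion stops.

4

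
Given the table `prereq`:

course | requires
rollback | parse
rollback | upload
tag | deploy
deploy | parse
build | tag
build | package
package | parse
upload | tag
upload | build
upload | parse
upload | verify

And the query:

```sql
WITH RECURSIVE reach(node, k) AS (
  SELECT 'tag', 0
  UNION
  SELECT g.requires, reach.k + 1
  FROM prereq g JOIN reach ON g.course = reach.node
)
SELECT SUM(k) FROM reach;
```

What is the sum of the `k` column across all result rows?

Base: (tag, k=0).
Iteration 1: edges from {tag} -> (deploy, k=1).
Iteration 2: edges from {deploy} -> (parse, k=2).
Iteration 3: no outgoing edges from {parse}; recursion stops.
SUM(k) = 0 + 1 + 2 = 3.

3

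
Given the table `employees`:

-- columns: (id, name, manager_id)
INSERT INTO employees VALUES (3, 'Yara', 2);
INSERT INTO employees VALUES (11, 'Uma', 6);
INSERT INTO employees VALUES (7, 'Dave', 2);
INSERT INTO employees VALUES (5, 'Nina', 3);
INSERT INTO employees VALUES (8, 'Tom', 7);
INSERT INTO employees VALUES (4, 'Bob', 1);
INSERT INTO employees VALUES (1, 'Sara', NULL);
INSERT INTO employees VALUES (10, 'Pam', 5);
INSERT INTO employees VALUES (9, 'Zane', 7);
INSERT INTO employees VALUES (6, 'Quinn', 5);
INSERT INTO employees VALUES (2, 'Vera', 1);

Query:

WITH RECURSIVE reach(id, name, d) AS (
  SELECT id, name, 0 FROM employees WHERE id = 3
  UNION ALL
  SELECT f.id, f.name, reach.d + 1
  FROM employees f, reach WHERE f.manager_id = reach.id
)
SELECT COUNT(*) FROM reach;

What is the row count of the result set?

5

Base: id=3 (Yara) at d 0.
Iteration 1: rows with manager_id in {3} -> Nina (id 5, d 1).
Iteration 2: rows with manager_id in {5} -> Quinn (id 6, d 2), Pam (id 10, d 2).
Iteration 3: rows with manager_id in {6,10} -> Uma (id 11, d 3).
Iteration 4: no rows with manager_id in {11}; recursion stops.
Total rows emitted: 5.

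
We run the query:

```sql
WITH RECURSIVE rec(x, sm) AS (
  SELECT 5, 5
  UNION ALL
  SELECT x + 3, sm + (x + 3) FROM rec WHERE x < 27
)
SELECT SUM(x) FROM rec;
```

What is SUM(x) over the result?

153

Base: x=5, sm=5.
Iteration 1: 5 < 27 holds -> x = 5 + 3 = 8, sm = 5 + 8 = 13.
Iteration 2: 8 < 27 holds -> x = 8 + 3 = 11, sm = 13 + 11 = 24.
Iteration 3: 11 < 27 holds -> x = 11 + 3 = 14, sm = 24 + 14 = 38.
Iteration 4: 14 < 27 holds -> x = 14 + 3 = 17, sm = 38 + 17 = 55.
Iteration 5: 17 < 27 holds -> x = 17 + 3 = 20, sm = 55 + 20 = 75.
Iteration 6: 20 < 27 holds -> x = 20 + 3 = 23, sm = 75 + 23 = 98.
Iteration 7: 23 < 27 holds -> x = 23 + 3 = 26, sm = 98 + 26 = 124.
Iteration 8: 26 < 27 holds -> x = 26 + 3 = 29, sm = 124 + 29 = 153.
Iteration 9: 29 < 27 fails; recursion stops.
SUM(x) = 5 + 8 + 11 + 14 + 17 + 20 + 23 + 26 + 29 = 153.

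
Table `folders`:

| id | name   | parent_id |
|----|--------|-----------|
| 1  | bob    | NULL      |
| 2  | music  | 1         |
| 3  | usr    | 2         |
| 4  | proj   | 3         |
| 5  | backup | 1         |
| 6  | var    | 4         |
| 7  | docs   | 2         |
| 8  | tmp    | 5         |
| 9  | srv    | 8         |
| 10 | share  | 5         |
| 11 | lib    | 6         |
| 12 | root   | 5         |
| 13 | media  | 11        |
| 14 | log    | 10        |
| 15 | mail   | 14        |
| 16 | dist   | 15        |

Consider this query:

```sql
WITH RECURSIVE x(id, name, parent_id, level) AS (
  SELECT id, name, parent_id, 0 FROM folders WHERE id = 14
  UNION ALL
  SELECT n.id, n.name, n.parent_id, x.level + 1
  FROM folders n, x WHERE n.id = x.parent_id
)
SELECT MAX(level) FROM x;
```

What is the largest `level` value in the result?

Base: id=14 (log), parent_id=10, level 0.
Iteration 1: join on id=10 -> share (id 10, parent_id=5, level 1).
Iteration 2: join on id=5 -> backup (id 5, parent_id=1, level 2).
Iteration 3: join on id=1 -> bob (id 1, parent_id=NULL, level 3).
Iteration 4: parent_id is NULL; no match; recursion stops.
level values: 0, 1, 2, 3; the maximum is 3.

3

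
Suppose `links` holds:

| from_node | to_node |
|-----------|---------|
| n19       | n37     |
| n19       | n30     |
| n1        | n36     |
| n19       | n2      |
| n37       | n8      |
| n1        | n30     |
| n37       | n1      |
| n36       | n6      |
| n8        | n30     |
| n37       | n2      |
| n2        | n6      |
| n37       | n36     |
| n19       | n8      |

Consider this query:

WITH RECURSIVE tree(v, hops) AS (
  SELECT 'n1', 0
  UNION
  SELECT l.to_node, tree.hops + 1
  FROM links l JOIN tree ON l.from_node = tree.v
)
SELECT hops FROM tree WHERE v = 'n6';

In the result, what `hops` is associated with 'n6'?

2

Base: (n1, hops=0).
Iteration 1: edges from {n1} -> (n30, hops=1), (n36, hops=1).
Iteration 2: edges from {n30,n36} -> (n6, hops=2).
Iteration 3: no outgoing edges from {n6}; recursion stops.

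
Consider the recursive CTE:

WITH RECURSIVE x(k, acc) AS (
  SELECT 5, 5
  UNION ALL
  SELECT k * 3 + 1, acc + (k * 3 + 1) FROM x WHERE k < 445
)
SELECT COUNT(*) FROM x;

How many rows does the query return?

Base: k=5, acc=5.
Iteration 1: 5 < 445 holds -> k = 5 * 3 + 1 = 16, acc = 5 + 16 = 21.
Iteration 2: 16 < 445 holds -> k = 16 * 3 + 1 = 49, acc = 21 + 49 = 70.
Iteration 3: 49 < 445 holds -> k = 49 * 3 + 1 = 148, acc = 70 + 148 = 218.
Iteration 4: 148 < 445 holds -> k = 148 * 3 + 1 = 445, acc = 218 + 445 = 663.
Iteration 5: 445 < 445 fails; recursion stops.
Total rows emitted: 5.

5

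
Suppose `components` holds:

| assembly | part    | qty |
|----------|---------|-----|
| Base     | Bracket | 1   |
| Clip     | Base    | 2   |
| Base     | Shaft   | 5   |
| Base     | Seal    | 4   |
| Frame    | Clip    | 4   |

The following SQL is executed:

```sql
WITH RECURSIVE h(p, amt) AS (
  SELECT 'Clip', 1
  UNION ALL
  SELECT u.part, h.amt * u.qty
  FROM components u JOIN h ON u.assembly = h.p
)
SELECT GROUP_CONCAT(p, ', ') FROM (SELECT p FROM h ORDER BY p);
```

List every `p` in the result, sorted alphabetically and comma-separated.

Base: (Clip, amt=1).
Iteration 1: components of {Clip} -> Base = 1*2 = 2.
Iteration 2: components of {Base} -> Bracket = 2*1 = 2, Seal = 2*4 = 8, Shaft = 2*5 = 10.
Iteration 3: no further components; recursion stops.

Base, Bracket, Clip, Seal, Shaft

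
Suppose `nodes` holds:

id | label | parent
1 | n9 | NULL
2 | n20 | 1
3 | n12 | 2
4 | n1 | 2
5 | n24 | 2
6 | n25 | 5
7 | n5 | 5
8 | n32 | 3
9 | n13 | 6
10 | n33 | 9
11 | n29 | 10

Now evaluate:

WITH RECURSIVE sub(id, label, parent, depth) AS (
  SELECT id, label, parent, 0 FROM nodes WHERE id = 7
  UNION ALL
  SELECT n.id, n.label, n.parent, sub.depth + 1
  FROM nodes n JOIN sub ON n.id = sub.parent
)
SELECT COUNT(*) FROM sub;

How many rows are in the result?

Base: id=7 (n5), parent=5, depth 0.
Iteration 1: join on id=5 -> n24 (id 5, parent=2, depth 1).
Iteration 2: join on id=2 -> n20 (id 2, parent=1, depth 2).
Iteration 3: join on id=1 -> n9 (id 1, parent=NULL, depth 3).
Iteration 4: parent is NULL; no match; recursion stops.
Total rows emitted: 4.

4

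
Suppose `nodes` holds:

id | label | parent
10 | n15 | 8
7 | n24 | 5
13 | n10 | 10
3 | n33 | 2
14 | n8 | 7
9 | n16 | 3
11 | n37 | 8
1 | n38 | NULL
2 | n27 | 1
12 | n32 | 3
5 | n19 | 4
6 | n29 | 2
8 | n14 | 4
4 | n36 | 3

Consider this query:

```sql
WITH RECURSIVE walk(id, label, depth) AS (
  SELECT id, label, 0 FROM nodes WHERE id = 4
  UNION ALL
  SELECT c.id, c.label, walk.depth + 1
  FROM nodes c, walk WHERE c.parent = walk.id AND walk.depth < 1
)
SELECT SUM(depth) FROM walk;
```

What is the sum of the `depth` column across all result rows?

2

Base: id=4 (n36) at depth 0.
Iteration 1: rows with parent in {4} -> n19 (id 5, depth 1), n14 (id 8, depth 1).
Iteration 2: depth < 1 fails for all current rows; recursion stops.
SUM(depth) = 0 + 1 + 1 = 2.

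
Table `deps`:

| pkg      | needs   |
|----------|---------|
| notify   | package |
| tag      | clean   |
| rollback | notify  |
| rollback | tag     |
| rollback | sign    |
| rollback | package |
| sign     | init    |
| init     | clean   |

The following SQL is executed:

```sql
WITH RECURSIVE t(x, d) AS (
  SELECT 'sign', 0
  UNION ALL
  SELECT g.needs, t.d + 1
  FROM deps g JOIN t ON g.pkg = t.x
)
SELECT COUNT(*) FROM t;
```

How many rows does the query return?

Base: (sign, d=0).
Iteration 1: edges from {sign} -> (init, d=1).
Iteration 2: edges from {init} -> (clean, d=2).
Iteration 3: no outgoing edges from {clean}; recursion stops.
Total rows emitted: 3.

3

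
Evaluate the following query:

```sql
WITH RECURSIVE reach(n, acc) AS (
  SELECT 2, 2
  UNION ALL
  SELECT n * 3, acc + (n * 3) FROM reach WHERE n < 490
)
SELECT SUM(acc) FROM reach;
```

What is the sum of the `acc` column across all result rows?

Base: n=2, acc=2.
Iteration 1: 2 < 490 holds -> n = 2 * 3 = 6, acc = 2 + 6 = 8.
Iteration 2: 6 < 490 holds -> n = 6 * 3 = 18, acc = 8 + 18 = 26.
Iteration 3: 18 < 490 holds -> n = 18 * 3 = 54, acc = 26 + 54 = 80.
Iteration 4: 54 < 490 holds -> n = 54 * 3 = 162, acc = 80 + 162 = 242.
Iteration 5: 162 < 490 holds -> n = 162 * 3 = 486, acc = 242 + 486 = 728.
Iteration 6: 486 < 490 holds -> n = 486 * 3 = 1458, acc = 728 + 1458 = 2186.
Iteration 7: 1458 < 490 fails; recursion stops.
SUM(acc) = 2 + 8 + 26 + 80 + 242 + 728 + 2186 = 3272.

3272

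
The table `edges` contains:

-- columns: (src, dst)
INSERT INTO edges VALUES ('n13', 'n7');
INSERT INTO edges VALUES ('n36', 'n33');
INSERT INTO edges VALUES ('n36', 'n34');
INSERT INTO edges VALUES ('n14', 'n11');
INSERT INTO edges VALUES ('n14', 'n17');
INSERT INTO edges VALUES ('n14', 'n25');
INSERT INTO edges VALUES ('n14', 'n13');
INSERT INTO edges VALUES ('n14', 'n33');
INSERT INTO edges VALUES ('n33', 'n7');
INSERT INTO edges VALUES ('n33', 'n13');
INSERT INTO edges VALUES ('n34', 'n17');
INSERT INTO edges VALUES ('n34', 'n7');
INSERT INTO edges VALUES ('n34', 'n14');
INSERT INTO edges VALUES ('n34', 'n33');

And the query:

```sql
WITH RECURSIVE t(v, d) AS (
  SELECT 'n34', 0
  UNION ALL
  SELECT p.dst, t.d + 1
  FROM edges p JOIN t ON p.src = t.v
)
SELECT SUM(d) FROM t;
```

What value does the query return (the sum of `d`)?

Base: (n34, d=0).
Iteration 1: edges from {n34} -> (n14, d=1), (n17, d=1), (n33, d=1), (n7, d=1).
Iteration 2: edges from {n14,n17,n33,n7} -> (n11, d=2), (n13, d=2) x2, (n17, d=2), (n25, d=2), (n33, d=2), (n7, d=2). [UNION ALL keeps all 7 new rows, including repeats]
Iteration 3: edges from {n11,n13,n17,n25,n33,n7} -> (n13, d=3), (n7, d=3) x3. [UNION ALL keeps all 4 new rows, including repeats]
Iteration 4: edges from {n13,n7} -> (n7, d=4).
Iteration 5: no outgoing edges from {n7}; recursion stops.
SUM(d) = 0 + 1 + 1 + 1 + 1 + 2 + 2 + 2 + 2 + 2 + 2 + 2 + 3 + 3 + ... (17 terms) = 34.

34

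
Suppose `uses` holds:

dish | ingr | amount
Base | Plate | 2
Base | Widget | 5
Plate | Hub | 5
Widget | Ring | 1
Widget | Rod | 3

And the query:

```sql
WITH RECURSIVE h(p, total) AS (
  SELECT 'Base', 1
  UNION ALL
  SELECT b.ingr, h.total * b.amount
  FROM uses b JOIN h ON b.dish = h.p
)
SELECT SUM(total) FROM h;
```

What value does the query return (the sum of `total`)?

Base: (Base, total=1).
Iteration 1: components of {Base} -> Plate = 1*2 = 2, Widget = 1*5 = 5.
Iteration 2: components of {Plate,Widget} -> Hub = 2*5 = 10, Ring = 5*1 = 5, Rod = 5*3 = 15.
Iteration 3: no further components; recursion stops.
SUM(total) = 1 + 2 + 5 + 10 + 5 + 15 = 38.

38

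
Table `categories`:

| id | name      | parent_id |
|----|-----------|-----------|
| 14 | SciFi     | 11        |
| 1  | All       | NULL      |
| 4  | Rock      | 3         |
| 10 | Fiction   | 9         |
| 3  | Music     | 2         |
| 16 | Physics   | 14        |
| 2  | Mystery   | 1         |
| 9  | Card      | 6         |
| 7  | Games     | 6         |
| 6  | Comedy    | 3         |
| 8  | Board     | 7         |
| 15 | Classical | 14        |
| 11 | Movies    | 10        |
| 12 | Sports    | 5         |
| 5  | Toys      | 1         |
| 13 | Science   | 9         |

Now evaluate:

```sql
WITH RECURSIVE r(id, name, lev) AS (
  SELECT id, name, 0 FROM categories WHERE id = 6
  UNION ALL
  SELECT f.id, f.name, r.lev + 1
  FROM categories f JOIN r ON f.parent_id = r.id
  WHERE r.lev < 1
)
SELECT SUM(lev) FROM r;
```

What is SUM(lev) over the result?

Base: id=6 (Comedy) at lev 0.
Iteration 1: rows with parent_id in {6} -> Games (id 7, lev 1), Card (id 9, lev 1).
Iteration 2: lev < 1 fails for all current rows; recursion stops.
SUM(lev) = 0 + 1 + 1 = 2.

2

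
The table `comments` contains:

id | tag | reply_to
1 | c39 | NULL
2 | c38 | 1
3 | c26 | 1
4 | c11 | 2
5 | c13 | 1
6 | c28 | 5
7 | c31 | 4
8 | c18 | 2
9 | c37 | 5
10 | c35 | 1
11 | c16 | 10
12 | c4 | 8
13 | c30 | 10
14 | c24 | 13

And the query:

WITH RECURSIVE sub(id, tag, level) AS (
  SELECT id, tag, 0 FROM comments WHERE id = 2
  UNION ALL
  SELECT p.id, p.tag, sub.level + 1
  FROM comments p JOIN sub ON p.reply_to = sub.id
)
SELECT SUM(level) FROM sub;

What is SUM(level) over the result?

Base: id=2 (c38) at level 0.
Iteration 1: rows with reply_to in {2} -> c11 (id 4, level 1), c18 (id 8, level 1).
Iteration 2: rows with reply_to in {4,8} -> c31 (id 7, level 2), c4 (id 12, level 2).
Iteration 3: no rows with reply_to in {7,12}; recursion stops.
SUM(level) = 0 + 1 + 1 + 2 + 2 = 6.

6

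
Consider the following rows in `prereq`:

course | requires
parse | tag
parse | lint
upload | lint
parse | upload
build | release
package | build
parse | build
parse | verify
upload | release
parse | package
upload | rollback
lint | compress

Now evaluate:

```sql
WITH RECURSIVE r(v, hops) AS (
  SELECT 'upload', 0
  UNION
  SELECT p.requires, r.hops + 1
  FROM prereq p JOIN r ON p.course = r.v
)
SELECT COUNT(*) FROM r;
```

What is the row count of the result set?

5

Base: (upload, hops=0).
Iteration 1: edges from {upload} -> (lint, hops=1), (release, hops=1), (rollback, hops=1).
Iteration 2: edges from {lint,release,rollback} -> (compress, hops=2).
Iteration 3: no outgoing edges from {compress}; recursion stops.
Total rows emitted: 5.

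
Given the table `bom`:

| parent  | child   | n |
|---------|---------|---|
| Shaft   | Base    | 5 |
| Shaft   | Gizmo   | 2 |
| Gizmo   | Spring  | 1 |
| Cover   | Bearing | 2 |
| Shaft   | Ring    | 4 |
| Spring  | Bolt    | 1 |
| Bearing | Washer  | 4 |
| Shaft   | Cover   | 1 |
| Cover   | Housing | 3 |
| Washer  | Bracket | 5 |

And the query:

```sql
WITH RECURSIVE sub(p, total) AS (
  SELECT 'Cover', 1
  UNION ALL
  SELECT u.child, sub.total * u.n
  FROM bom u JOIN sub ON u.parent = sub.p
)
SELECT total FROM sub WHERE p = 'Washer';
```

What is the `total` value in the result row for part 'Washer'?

Base: (Cover, total=1).
Iteration 1: components of {Cover} -> Bearing = 1*2 = 2, Housing = 1*3 = 3.
Iteration 2: components of {Bearing,Housing} -> Washer = 2*4 = 8.
Iteration 3: components of {Washer} -> Bracket = 8*5 = 40.
Iteration 4: no further components; recursion stops.

8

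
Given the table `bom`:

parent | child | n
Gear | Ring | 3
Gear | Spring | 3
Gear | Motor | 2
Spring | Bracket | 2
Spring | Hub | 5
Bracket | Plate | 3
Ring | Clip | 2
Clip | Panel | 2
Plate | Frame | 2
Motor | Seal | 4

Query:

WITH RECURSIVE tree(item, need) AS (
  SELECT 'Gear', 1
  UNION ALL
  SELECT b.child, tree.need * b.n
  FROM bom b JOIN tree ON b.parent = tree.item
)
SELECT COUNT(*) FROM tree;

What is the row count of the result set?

11

Base: (Gear, need=1).
Iteration 1: components of {Gear} -> Motor = 1*2 = 2, Ring = 1*3 = 3, Spring = 1*3 = 3.
Iteration 2: components of {Motor,Ring,Spring} -> Bracket = 3*2 = 6, Clip = 3*2 = 6, Hub = 3*5 = 15, Seal = 2*4 = 8.
Iteration 3: components of {Bracket,Clip,Hub,Seal} -> Panel = 6*2 = 12, Plate = 6*3 = 18.
Iteration 4: components of {Panel,Plate} -> Frame = 18*2 = 36.
Iteration 5: no further components; recursion stops.
Total rows emitted: 11.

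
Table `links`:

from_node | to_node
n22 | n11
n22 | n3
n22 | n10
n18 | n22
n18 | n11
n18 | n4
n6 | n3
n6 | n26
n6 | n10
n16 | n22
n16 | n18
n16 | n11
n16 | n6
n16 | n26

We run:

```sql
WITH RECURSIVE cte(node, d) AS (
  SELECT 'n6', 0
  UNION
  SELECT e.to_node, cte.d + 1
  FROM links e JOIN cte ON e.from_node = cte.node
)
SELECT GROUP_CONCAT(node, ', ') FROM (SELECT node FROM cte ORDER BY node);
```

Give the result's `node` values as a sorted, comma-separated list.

n10, n26, n3, n6

Base: (n6, d=0).
Iteration 1: edges from {n6} -> (n10, d=1), (n26, d=1), (n3, d=1).
Iteration 2: no outgoing edges from {n10,n26,n3}; recursion stops.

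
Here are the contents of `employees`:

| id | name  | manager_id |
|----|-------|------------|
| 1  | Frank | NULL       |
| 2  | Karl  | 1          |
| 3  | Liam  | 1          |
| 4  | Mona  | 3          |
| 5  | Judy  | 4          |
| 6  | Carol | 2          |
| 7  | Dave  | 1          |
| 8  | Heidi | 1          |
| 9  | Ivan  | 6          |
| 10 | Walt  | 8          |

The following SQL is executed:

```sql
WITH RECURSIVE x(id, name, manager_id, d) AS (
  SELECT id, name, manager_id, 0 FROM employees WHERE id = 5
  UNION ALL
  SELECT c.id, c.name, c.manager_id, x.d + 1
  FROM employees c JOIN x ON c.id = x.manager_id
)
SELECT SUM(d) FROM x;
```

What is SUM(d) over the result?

6

Base: id=5 (Judy), manager_id=4, d 0.
Iteration 1: join on id=4 -> Mona (id 4, manager_id=3, d 1).
Iteration 2: join on id=3 -> Liam (id 3, manager_id=1, d 2).
Iteration 3: join on id=1 -> Frank (id 1, manager_id=NULL, d 3).
Iteration 4: manager_id is NULL; no match; recursion stops.
SUM(d) = 0 + 1 + 2 + 3 = 6.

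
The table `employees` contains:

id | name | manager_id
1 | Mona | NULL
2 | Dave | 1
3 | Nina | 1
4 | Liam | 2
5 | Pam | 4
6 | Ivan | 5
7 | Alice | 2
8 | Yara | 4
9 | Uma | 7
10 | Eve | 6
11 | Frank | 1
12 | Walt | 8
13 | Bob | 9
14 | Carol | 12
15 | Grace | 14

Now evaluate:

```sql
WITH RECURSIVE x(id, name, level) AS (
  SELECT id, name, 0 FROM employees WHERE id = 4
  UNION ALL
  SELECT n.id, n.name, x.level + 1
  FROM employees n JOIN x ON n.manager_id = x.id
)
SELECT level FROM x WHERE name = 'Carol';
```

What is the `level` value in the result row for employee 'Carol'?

3

Base: id=4 (Liam) at level 0.
Iteration 1: rows with manager_id in {4} -> Pam (id 5, level 1), Yara (id 8, level 1).
Iteration 2: rows with manager_id in {5,8} -> Ivan (id 6, level 2), Walt (id 12, level 2).
Iteration 3: rows with manager_id in {6,12} -> Eve (id 10, level 3), Carol (id 14, level 3).
Iteration 4: rows with manager_id in {10,14} -> Grace (id 15, level 4).
Iteration 5: no rows with manager_id in {15}; recursion stops.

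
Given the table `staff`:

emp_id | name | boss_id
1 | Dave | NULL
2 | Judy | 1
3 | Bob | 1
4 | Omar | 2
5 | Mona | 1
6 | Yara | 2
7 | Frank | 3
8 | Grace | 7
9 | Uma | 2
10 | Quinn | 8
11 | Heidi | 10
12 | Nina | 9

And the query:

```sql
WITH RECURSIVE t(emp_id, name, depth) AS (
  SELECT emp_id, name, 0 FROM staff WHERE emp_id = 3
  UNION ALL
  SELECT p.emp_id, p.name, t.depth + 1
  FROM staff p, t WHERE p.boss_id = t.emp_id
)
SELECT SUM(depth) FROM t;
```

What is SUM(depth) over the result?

Base: emp_id=3 (Bob) at depth 0.
Iteration 1: rows with boss_id in {3} -> Frank (id 7, depth 1).
Iteration 2: rows with boss_id in {7} -> Grace (id 8, depth 2).
Iteration 3: rows with boss_id in {8} -> Quinn (id 10, depth 3).
Iteration 4: rows with boss_id in {10} -> Heidi (id 11, depth 4).
Iteration 5: no rows with boss_id in {11}; recursion stops.
SUM(depth) = 0 + 1 + 2 + 3 + 4 = 10.

10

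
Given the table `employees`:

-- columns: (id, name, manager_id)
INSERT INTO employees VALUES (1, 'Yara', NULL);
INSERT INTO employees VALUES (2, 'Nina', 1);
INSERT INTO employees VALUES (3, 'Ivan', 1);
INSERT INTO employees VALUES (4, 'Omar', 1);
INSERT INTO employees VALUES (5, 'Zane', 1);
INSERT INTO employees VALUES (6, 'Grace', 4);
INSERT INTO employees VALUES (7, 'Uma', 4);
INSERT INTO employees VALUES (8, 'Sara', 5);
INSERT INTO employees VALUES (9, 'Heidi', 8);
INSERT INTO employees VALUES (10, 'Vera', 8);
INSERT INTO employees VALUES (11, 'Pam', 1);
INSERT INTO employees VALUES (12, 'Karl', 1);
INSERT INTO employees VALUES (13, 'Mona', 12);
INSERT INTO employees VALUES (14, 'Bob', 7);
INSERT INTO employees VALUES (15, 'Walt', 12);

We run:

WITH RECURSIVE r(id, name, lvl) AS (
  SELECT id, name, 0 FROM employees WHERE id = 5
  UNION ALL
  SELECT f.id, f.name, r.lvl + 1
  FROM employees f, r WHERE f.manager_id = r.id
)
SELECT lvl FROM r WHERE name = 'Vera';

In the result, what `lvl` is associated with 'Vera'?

2

Base: id=5 (Zane) at lvl 0.
Iteration 1: rows with manager_id in {5} -> Sara (id 8, lvl 1).
Iteration 2: rows with manager_id in {8} -> Heidi (id 9, lvl 2), Vera (id 10, lvl 2).
Iteration 3: no rows with manager_id in {9,10}; recursion stops.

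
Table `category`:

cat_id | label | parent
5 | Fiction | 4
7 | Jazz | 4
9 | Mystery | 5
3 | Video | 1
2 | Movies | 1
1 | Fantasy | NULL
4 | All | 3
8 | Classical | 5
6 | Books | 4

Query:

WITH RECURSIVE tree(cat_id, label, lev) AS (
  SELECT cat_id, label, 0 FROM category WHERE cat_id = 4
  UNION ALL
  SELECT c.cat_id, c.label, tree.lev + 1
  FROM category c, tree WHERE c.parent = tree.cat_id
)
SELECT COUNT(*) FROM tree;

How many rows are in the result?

Base: cat_id=4 (All) at lev 0.
Iteration 1: rows with parent in {4} -> Fiction (id 5, lev 1), Books (id 6, lev 1), Jazz (id 7, lev 1).
Iteration 2: rows with parent in {5,6,7} -> Classical (id 8, lev 2), Mystery (id 9, lev 2).
Iteration 3: no rows with parent in {8,9}; recursion stops.
Total rows emitted: 6.

6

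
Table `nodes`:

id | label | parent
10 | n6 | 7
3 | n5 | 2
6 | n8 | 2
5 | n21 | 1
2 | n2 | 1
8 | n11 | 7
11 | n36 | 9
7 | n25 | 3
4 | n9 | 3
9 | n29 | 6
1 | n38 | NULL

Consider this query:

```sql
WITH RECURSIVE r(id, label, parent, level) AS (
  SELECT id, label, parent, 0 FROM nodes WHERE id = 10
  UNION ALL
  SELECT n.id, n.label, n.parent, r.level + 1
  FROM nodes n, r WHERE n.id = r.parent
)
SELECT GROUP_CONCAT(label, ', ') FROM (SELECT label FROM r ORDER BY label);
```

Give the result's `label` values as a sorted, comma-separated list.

n2, n25, n38, n5, n6

Base: id=10 (n6), parent=7, level 0.
Iteration 1: join on id=7 -> n25 (id 7, parent=3, level 1).
Iteration 2: join on id=3 -> n5 (id 3, parent=2, level 2).
Iteration 3: join on id=2 -> n2 (id 2, parent=1, level 3).
Iteration 4: join on id=1 -> n38 (id 1, parent=NULL, level 4).
Iteration 5: parent is NULL; no match; recursion stops.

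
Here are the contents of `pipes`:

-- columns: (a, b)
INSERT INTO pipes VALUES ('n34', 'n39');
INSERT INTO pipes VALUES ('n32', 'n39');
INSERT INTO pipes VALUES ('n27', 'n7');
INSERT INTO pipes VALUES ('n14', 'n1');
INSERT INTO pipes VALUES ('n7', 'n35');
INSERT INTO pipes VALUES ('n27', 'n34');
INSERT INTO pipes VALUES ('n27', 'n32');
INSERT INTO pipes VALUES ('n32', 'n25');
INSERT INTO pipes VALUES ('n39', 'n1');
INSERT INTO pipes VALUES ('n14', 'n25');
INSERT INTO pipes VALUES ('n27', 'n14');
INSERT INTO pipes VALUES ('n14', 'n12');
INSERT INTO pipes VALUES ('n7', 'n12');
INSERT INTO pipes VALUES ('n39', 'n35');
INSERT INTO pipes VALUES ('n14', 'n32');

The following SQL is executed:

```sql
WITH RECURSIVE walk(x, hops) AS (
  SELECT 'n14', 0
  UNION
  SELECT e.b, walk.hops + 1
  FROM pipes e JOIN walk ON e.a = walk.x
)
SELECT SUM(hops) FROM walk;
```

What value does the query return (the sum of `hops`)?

Base: (n14, hops=0).
Iteration 1: edges from {n14} -> (n1, hops=1), (n12, hops=1), (n25, hops=1), (n32, hops=1).
Iteration 2: edges from {n1,n12,n25,n32} -> (n25, hops=2), (n39, hops=2).
Iteration 3: edges from {n25,n39} -> (n1, hops=3), (n35, hops=3).
Iteration 4: no outgoing edges from {n1,n35}; recursion stops.
SUM(hops) = 0 + 1 + 1 + 1 + 1 + 2 + 2 + 3 + 3 = 14.

14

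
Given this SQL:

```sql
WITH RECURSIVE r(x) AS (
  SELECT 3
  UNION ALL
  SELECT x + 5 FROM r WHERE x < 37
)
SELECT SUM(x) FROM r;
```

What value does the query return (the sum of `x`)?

164

Base: x=3.
Iteration 1: 3 < 37 holds -> x = 3 + 5 = 8.
Iteration 2: 8 < 37 holds -> x = 8 + 5 = 13.
Iteration 3: 13 < 37 holds -> x = 13 + 5 = 18.
Iteration 4: 18 < 37 holds -> x = 18 + 5 = 23.
Iteration 5: 23 < 37 holds -> x = 23 + 5 = 28.
Iteration 6: 28 < 37 holds -> x = 28 + 5 = 33.
Iteration 7: 33 < 37 holds -> x = 33 + 5 = 38.
Iteration 8: 38 < 37 fails; recursion stops.
SUM(x) = 3 + 8 + 13 + 18 + 23 + 28 + 33 + 38 = 164.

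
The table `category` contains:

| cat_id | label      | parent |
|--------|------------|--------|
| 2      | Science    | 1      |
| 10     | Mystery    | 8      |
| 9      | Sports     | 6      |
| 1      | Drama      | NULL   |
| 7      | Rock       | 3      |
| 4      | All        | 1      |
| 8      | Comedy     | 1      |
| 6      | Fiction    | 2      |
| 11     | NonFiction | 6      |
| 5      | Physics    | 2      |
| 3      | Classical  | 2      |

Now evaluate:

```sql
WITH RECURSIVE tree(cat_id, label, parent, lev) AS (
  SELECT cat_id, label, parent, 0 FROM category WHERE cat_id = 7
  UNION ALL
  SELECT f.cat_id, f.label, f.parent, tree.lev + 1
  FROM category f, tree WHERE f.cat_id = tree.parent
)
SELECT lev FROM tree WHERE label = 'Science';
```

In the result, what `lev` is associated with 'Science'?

Base: cat_id=7 (Rock), parent=3, lev 0.
Iteration 1: join on cat_id=3 -> Classical (id 3, parent=2, lev 1).
Iteration 2: join on cat_id=2 -> Science (id 2, parent=1, lev 2).
Iteration 3: join on cat_id=1 -> Drama (id 1, parent=NULL, lev 3).
Iteration 4: parent is NULL; no match; recursion stops.

2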